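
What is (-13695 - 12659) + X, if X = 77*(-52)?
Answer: -30358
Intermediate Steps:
X = -4004
(-13695 - 12659) + X = (-13695 - 12659) - 4004 = -26354 - 4004 = -30358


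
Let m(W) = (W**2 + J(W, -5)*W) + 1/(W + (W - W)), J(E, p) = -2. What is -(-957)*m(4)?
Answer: 31581/4 ≈ 7895.3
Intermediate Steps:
m(W) = 1/W + W**2 - 2*W (m(W) = (W**2 - 2*W) + 1/(W + (W - W)) = (W**2 - 2*W) + 1/(W + 0) = (W**2 - 2*W) + 1/W = 1/W + W**2 - 2*W)
-(-957)*m(4) = -(-957)*(1 + 4**2*(-2 + 4))/4 = -(-957)*(1 + 16*2)/4 = -(-957)*(1 + 32)/4 = -(-957)*(1/4)*33 = -(-957)*33/4 = -1*(-31581/4) = 31581/4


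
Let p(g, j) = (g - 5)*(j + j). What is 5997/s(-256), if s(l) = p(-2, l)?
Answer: 5997/3584 ≈ 1.6733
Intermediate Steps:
p(g, j) = 2*j*(-5 + g) (p(g, j) = (-5 + g)*(2*j) = 2*j*(-5 + g))
s(l) = -14*l (s(l) = 2*l*(-5 - 2) = 2*l*(-7) = -14*l)
5997/s(-256) = 5997/((-14*(-256))) = 5997/3584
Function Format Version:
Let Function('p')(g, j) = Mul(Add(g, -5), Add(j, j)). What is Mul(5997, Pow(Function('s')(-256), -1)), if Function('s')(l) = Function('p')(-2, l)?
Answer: Rational(5997, 3584) ≈ 1.6733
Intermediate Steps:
Function('p')(g, j) = Mul(2, j, Add(-5, g)) (Function('p')(g, j) = Mul(Add(-5, g), Mul(2, j)) = Mul(2, j, Add(-5, g)))
Function('s')(l) = Mul(-14, l) (Function('s')(l) = Mul(2, l, Add(-5, -2)) = Mul(2, l, -7) = Mul(-14, l))
Mul(5997, Pow(Function('s')(-256), -1)) = Mul(5997, Pow(Mul(-14, -256), -1)) = Mul(5997, Pow(3584, -1)) = Mul(5997, Rational(1, 3584)) = Rational(5997, 3584)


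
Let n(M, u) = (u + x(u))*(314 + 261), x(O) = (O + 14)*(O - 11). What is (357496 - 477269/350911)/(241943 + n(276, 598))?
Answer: 125448801587/72691597195723 ≈ 0.0017258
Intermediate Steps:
x(O) = (-11 + O)*(14 + O) (x(O) = (14 + O)*(-11 + O) = (-11 + O)*(14 + O))
n(M, u) = -88550 + 575*u² + 2300*u (n(M, u) = (u + (-154 + u² + 3*u))*(314 + 261) = (-154 + u² + 4*u)*575 = -88550 + 575*u² + 2300*u)
(357496 - 477269/350911)/(241943 + n(276, 598)) = (357496 - 477269/350911)/(241943 + (-88550 + 575*598² + 2300*598)) = (357496 - 477269*1/350911)/(241943 + (-88550 + 575*357604 + 1375400)) = (357496 - 477269/350911)/(241943 + (-88550 + 205622300 + 1375400)) = 125448801587/(350911*(241943 + 206909150)) = (125448801587/350911)/207151093 = (125448801587/350911)*(1/207151093) = 125448801587/72691597195723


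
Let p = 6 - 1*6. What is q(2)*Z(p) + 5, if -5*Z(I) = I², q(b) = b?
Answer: 5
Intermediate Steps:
p = 0 (p = 6 - 6 = 0)
Z(I) = -I²/5
q(2)*Z(p) + 5 = 2*(-⅕*0²) + 5 = 2*(-⅕*0) + 5 = 2*0 + 5 = 0 + 5 = 5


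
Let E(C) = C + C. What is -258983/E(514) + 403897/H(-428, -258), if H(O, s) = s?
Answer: -241011865/132612 ≈ -1817.4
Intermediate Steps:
E(C) = 2*C
-258983/E(514) + 403897/H(-428, -258) = -258983/(2*514) + 403897/(-258) = -258983/1028 + 403897*(-1/258) = -258983*1/1028 - 403897/258 = -258983/1028 - 403897/258 = -241011865/132612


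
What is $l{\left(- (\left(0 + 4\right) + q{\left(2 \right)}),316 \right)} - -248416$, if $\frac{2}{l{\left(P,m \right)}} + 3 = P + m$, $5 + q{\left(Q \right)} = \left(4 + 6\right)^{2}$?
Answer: $\frac{26580513}{107} \approx 2.4842 \cdot 10^{5}$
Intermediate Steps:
$q{\left(Q \right)} = 95$ ($q{\left(Q \right)} = -5 + \left(4 + 6\right)^{2} = -5 + 10^{2} = -5 + 100 = 95$)
$l{\left(P,m \right)} = \frac{2}{-3 + P + m}$ ($l{\left(P,m \right)} = \frac{2}{-3 + \left(P + m\right)} = \frac{2}{-3 + P + m}$)
$l{\left(- (\left(0 + 4\right) + q{\left(2 \right)}),316 \right)} - -248416 = \frac{2}{-3 - \left(\left(0 + 4\right) + 95\right) + 316} - -248416 = \frac{2}{-3 - \left(4 + 95\right) + 316} + 248416 = \frac{2}{-3 - 99 + 316} + 248416 = \frac{2}{214} + 248416 = 2 \cdot \frac{1}{214} + 248416 = \frac{1}{107} + 248416 = \frac{26580513}{107}$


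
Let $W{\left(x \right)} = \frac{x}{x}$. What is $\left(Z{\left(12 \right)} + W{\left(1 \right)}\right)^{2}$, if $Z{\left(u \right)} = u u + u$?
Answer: $24649$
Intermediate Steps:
$W{\left(x \right)} = 1$
$Z{\left(u \right)} = u + u^{2}$ ($Z{\left(u \right)} = u^{2} + u = u + u^{2}$)
$\left(Z{\left(12 \right)} + W{\left(1 \right)}\right)^{2} = \left(12 \left(1 + 12\right) + 1\right)^{2} = \left(12 \cdot 13 + 1\right)^{2} = \left(156 + 1\right)^{2} = 157^{2} = 24649$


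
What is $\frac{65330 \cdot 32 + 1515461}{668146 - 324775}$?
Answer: $\frac{1202007}{114457} \approx 10.502$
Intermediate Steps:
$\frac{65330 \cdot 32 + 1515461}{668146 - 324775} = \frac{2090560 + 1515461}{343371} = 3606021 \cdot \frac{1}{343371} = \frac{1202007}{114457}$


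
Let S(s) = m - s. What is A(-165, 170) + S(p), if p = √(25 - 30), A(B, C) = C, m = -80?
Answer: 90 - I*√5 ≈ 90.0 - 2.2361*I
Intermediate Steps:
p = I*√5 (p = √(-5) = I*√5 ≈ 2.2361*I)
S(s) = -80 - s
A(-165, 170) + S(p) = 170 + (-80 - I*√5) = 90 - I*√5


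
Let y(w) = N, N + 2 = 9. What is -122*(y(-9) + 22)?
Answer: -3538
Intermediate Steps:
N = 7 (N = -2 + 9 = 7)
y(w) = 7
-122*(y(-9) + 22) = -122*(7 + 22) = -122*29 = -3538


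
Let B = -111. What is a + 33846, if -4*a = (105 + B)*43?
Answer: 67821/2 ≈ 33911.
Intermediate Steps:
a = 129/2 (a = -(105 - 111)*43/4 = -(-3)*43/2 = -1/4*(-258) = 129/2 ≈ 64.500)
a + 33846 = 129/2 + 33846 = 67821/2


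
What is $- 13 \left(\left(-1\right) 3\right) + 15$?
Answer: $54$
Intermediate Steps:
$- 13 \left(\left(-1\right) 3\right) + 15 = \left(-13\right) \left(-3\right) + 15 = 39 + 15 = 54$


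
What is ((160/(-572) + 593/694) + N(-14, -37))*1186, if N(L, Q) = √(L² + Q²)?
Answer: 33824127/49621 + 1186*√1565 ≈ 47600.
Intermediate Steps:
((160/(-572) + 593/694) + N(-14, -37))*1186 = ((160/(-572) + 593/694) + √((-14)² + (-37)²))*1186 = ((160*(-1/572) + 593*(1/694)) + √(196 + 1369))*1186 = ((-40/143 + 593/694) + √1565)*1186 = (57039/99242 + √1565)*1186 = 33824127/49621 + 1186*√1565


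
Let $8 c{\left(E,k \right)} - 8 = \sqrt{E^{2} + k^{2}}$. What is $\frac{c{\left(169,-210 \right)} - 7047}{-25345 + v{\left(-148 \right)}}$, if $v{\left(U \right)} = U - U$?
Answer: $\frac{7046}{25345} - \frac{\sqrt{72661}}{202760} \approx 0.27667$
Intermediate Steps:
$c{\left(E,k \right)} = 1 + \frac{\sqrt{E^{2} + k^{2}}}{8}$
$v{\left(U \right)} = 0$
$\frac{c{\left(169,-210 \right)} - 7047}{-25345 + v{\left(-148 \right)}} = \frac{\left(1 + \frac{\sqrt{169^{2} + \left(-210\right)^{2}}}{8}\right) - 7047}{-25345 + 0} = \frac{\left(1 + \frac{\sqrt{28561 + 44100}}{8}\right) - 7047}{-25345} = \left(\left(1 + \frac{\sqrt{72661}}{8}\right) - 7047\right) \left(- \frac{1}{25345}\right) = \left(-7046 + \frac{\sqrt{72661}}{8}\right) \left(- \frac{1}{25345}\right) = \frac{7046}{25345} - \frac{\sqrt{72661}}{202760}$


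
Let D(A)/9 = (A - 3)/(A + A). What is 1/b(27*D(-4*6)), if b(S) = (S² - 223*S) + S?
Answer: -256/2985255 ≈ -8.5755e-5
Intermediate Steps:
D(A) = 9*(-3 + A)/(2*A) (D(A) = 9*((A - 3)/(A + A)) = 9*((-3 + A)/((2*A))) = 9*((-3 + A)*(1/(2*A))) = 9*((-3 + A)/(2*A)) = 9*(-3 + A)/(2*A))
b(S) = S² - 222*S
1/b(27*D(-4*6)) = 1/((27*(9*(-3 - 4*6)/(2*((-4*6)))))*(-222 + 27*(9*(-3 - 4*6)/(2*((-4*6)))))) = 1/((27*((9/2)*(-3 - 24)/(-24)))*(-222 + 27*((9/2)*(-3 - 24)/(-24)))) = 1/((27*((9/2)*(-1/24)*(-27)))*(-222 + 27*((9/2)*(-1/24)*(-27)))) = 1/((27*(81/16))*(-222 + 27*(81/16))) = 1/(2187*(-222 + 2187/16)/16) = 1/((2187/16)*(-1365/16)) = 1/(-2985255/256) = -256/2985255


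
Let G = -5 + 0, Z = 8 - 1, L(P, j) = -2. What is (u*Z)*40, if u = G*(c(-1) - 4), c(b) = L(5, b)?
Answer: 8400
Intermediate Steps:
Z = 7
c(b) = -2
G = -5
u = 30 (u = -5*(-2 - 4) = -5*(-6) = 30)
(u*Z)*40 = (30*7)*40 = 210*40 = 8400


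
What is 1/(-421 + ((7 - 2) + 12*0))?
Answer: -1/416 ≈ -0.0024038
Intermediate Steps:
1/(-421 + ((7 - 2) + 12*0)) = 1/(-421 + (5 + 0)) = 1/(-421 + 5) = 1/(-416) = -1/416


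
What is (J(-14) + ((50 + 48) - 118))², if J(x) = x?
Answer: 1156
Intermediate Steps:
(J(-14) + ((50 + 48) - 118))² = (-14 + ((50 + 48) - 118))² = (-14 + (98 - 118))² = (-14 - 20)² = (-34)² = 1156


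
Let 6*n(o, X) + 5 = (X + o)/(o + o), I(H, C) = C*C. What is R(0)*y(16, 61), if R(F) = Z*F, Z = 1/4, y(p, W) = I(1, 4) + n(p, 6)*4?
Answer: 0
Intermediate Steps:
I(H, C) = C**2
n(o, X) = -5/6 + (X + o)/(12*o) (n(o, X) = -5/6 + ((X + o)/(o + o))/6 = -5/6 + ((X + o)/((2*o)))/6 = -5/6 + ((X + o)*(1/(2*o)))/6 = -5/6 + ((X + o)/(2*o))/6 = -5/6 + (X + o)/(12*o))
y(p, W) = 16 + (6 - 9*p)/(3*p) (y(p, W) = 4**2 + ((6 - 9*p)/(12*p))*4 = 16 + (6 - 9*p)/(3*p))
Z = 1/4 ≈ 0.25000
R(F) = F/4
R(0)*y(16, 61) = ((1/4)*0)*(13 + 2/16) = 0*(13 + 2*(1/16)) = 0*(13 + 1/8) = 0*(105/8) = 0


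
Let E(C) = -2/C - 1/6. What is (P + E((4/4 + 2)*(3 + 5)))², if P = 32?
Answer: 16129/16 ≈ 1008.1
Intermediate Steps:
E(C) = -⅙ - 2/C (E(C) = -2/C - 1*⅙ = -2/C - ⅙ = -⅙ - 2/C)
(P + E((4/4 + 2)*(3 + 5)))² = (32 + (-12 - (4/4 + 2)*(3 + 5))/(6*(((4/4 + 2)*(3 + 5)))))² = (32 + (-12 - (4*(¼) + 2)*8)/(6*(((4*(¼) + 2)*8))))² = (32 + (-12 - (1 + 2)*8)/(6*(((1 + 2)*8))))² = (32 + (-12 - 3*8)/(6*((3*8))))² = (32 + (⅙)*(-12 - 1*24)/24)² = (32 + (⅙)*(1/24)*(-12 - 24))² = (32 + (⅙)*(1/24)*(-36))² = (32 - ¼)² = (127/4)² = 16129/16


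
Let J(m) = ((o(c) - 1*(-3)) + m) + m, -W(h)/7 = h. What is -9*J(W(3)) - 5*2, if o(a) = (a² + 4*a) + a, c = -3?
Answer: 395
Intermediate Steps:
o(a) = a² + 5*a
W(h) = -7*h
J(m) = -3 + 2*m (J(m) = ((-3*(5 - 3) - 1*(-3)) + m) + m = ((-3*2 + 3) + m) + m = ((-6 + 3) + m) + m = (-3 + m) + m = -3 + 2*m)
-9*J(W(3)) - 5*2 = -9*(-3 + 2*(-7*3)) - 5*2 = -9*(-3 + 2*(-21)) - 10 = -9*(-3 - 42) - 10 = -9*(-45) - 10 = 405 - 10 = 395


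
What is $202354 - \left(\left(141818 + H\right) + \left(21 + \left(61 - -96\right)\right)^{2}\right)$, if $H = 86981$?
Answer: $-58129$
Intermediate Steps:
$202354 - \left(\left(141818 + H\right) + \left(21 + \left(61 - -96\right)\right)^{2}\right) = 202354 - \left(\left(141818 + 86981\right) + \left(21 + \left(61 - -96\right)\right)^{2}\right) = 202354 - \left(228799 + \left(21 + \left(61 + 96\right)\right)^{2}\right) = 202354 - \left(228799 + \left(21 + 157\right)^{2}\right) = 202354 - \left(228799 + 178^{2}\right) = 202354 - \left(228799 + 31684\right) = 202354 - 260483 = -58129$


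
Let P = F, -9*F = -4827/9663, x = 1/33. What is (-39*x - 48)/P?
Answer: -15683049/17699 ≈ -886.10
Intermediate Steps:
x = 1/33 ≈ 0.030303
F = 1609/28989 (F = -(-1609)/(3*9663) = -⅑*(-1609/3221) = 1609/28989 ≈ 0.055504)
P = 1609/28989 ≈ 0.055504
(-39*x - 48)/P = (-39*1/33 - 48)/(1609/28989) = (-13/11 - 48)*(28989/1609) = -541/11*28989/1609 = -15683049/17699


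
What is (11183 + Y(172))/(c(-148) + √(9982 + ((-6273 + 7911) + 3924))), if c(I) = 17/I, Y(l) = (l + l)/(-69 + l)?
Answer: 2898917588/35068975161 + 50475270944*√3886/35068975161 ≈ 89.806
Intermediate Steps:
Y(l) = 2*l/(-69 + l) (Y(l) = (2*l)/(-69 + l) = 2*l/(-69 + l))
(11183 + Y(172))/(c(-148) + √(9982 + ((-6273 + 7911) + 3924))) = (11183 + 2*172/(-69 + 172))/(17/(-148) + √(9982 + ((-6273 + 7911) + 3924))) = (11183 + 2*172/103)/(17*(-1/148) + √(9982 + (1638 + 3924))) = (11183 + 2*172*(1/103))/(-17/148 + √(9982 + 5562)) = (11183 + 344/103)/(-17/148 + √15544) = 1152193/(103*(-17/148 + 2*√3886))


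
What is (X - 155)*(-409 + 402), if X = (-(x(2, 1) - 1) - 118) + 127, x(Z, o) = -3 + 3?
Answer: 1015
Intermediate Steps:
x(Z, o) = 0
X = 10 (X = (-(0 - 1) - 118) + 127 = (-1*(-1) - 118) + 127 = (1 - 118) + 127 = -117 + 127 = 10)
(X - 155)*(-409 + 402) = (10 - 155)*(-409 + 402) = -145*(-7) = 1015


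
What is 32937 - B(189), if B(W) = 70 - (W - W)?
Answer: 32867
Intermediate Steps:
B(W) = 70 (B(W) = 70 - 1*0 = 70 + 0 = 70)
32937 - B(189) = 32937 - 1*70 = 32937 - 70 = 32867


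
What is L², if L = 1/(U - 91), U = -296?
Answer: 1/149769 ≈ 6.6769e-6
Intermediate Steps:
L = -1/387 (L = 1/(-296 - 91) = 1/(-387) = -1/387 ≈ -0.0025840)
L² = (-1/387)² = 1/149769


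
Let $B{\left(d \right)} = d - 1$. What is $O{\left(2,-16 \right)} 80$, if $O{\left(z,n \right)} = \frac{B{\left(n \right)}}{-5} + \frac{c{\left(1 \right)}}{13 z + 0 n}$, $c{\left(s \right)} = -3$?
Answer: $\frac{3416}{13} \approx 262.77$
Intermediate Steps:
$B{\left(d \right)} = -1 + d$
$O{\left(z,n \right)} = \frac{1}{5} - \frac{3}{13 z} - \frac{n}{5}$ ($O{\left(z,n \right)} = \frac{-1 + n}{-5} - \frac{3}{13 z + 0 n} = \left(-1 + n\right) \left(- \frac{1}{5}\right) - \frac{3}{13 z + 0} = \left(\frac{1}{5} - \frac{n}{5}\right) - \frac{3}{13 z} = \frac{1}{5} - \frac{3}{13 z} - \frac{n}{5}$)
$O{\left(2,-16 \right)} 80 = \frac{-15 + 13 \cdot 2 \left(1 - -16\right)}{65 \cdot 2} \cdot 80 = \frac{1}{65} \cdot \frac{1}{2} \left(-15 + 13 \cdot 2 \left(1 + 16\right)\right) 80 = \frac{1}{65} \cdot \frac{1}{2} \left(-15 + 13 \cdot 2 \cdot 17\right) 80 = \frac{1}{65} \cdot \frac{1}{2} \left(-15 + 442\right) 80 = \frac{1}{65} \cdot \frac{1}{2} \cdot 427 \cdot 80 = \frac{427}{130} \cdot 80 = \frac{3416}{13}$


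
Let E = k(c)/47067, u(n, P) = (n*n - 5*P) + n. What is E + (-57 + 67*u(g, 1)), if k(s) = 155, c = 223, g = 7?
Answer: 158145275/47067 ≈ 3360.0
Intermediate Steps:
u(n, P) = n + n**2 - 5*P (u(n, P) = (n**2 - 5*P) + n = n + n**2 - 5*P)
E = 155/47067 ≈ 0.0032932
E + (-57 + 67*u(g, 1)) = 155/47067 + (-57 + 67*(7 + 7**2 - 5*1)) = 155/47067 + (-57 + 67*(7 + 49 - 5)) = 155/47067 + (-57 + 67*51) = 155/47067 + (-57 + 3417) = 155/47067 + 3360 = 158145275/47067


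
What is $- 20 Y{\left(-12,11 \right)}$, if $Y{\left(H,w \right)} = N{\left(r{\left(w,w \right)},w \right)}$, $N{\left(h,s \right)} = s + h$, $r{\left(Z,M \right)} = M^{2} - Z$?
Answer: $-2420$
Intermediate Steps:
$N{\left(h,s \right)} = h + s$
$Y{\left(H,w \right)} = w^{2}$ ($Y{\left(H,w \right)} = \left(w^{2} - w\right) + w = w^{2}$)
$- 20 Y{\left(-12,11 \right)} = - 20 \cdot 11^{2} = \left(-20\right) 121 = -2420$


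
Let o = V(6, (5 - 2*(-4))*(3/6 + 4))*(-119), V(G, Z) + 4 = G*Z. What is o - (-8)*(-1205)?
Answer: -50933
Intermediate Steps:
V(G, Z) = -4 + G*Z
o = -41293 (o = (-4 + 6*((5 - 2*(-4))*(3/6 + 4)))*(-119) = (-4 + 6*((5 + 8)*(3*(⅙) + 4)))*(-119) = (-4 + 6*(13*(½ + 4)))*(-119) = (-4 + 6*(13*(9/2)))*(-119) = (-4 + 6*(117/2))*(-119) = (-4 + 351)*(-119) = 347*(-119) = -41293)
o - (-8)*(-1205) = -41293 - (-8)*(-1205) = -41293 - 1*9640 = -41293 - 9640 = -50933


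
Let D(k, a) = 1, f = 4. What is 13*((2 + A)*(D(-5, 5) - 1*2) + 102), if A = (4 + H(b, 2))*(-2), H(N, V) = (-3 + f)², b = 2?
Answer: 1430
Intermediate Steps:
H(N, V) = 1 (H(N, V) = (-3 + 4)² = 1² = 1)
A = -10 (A = (4 + 1)*(-2) = 5*(-2) = -10)
13*((2 + A)*(D(-5, 5) - 1*2) + 102) = 13*((2 - 10)*(1 - 1*2) + 102) = 13*(-8*(1 - 2) + 102) = 13*(-8*(-1) + 102) = 13*(8 + 102) = 13*110 = 1430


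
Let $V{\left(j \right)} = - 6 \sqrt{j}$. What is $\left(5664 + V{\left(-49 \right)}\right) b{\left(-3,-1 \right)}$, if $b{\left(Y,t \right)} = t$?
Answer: $-5664 + 42 i \approx -5664.0 + 42.0 i$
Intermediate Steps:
$\left(5664 + V{\left(-49 \right)}\right) b{\left(-3,-1 \right)} = \left(5664 - 6 \sqrt{-49}\right) \left(-1\right) = \left(5664 - 6 \cdot 7 i\right) \left(-1\right) = \left(5664 - 42 i\right) \left(-1\right) = -5664 + 42 i$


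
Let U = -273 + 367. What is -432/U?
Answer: -216/47 ≈ -4.5957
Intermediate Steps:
U = 94
-432/U = -432/94 = -432*1/94 = -216/47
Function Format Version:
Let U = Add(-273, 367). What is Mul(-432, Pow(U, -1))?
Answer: Rational(-216, 47) ≈ -4.5957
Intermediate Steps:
U = 94
Mul(-432, Pow(U, -1)) = Mul(-432, Pow(94, -1)) = Mul(-432, Rational(1, 94)) = Rational(-216, 47)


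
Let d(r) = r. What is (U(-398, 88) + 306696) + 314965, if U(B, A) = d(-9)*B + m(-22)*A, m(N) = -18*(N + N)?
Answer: 694939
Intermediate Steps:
m(N) = -36*N
U(B, A) = -9*B + 792*A (U(B, A) = -9*B + (-36*(-22))*A = -9*B + 792*A)
(U(-398, 88) + 306696) + 314965 = ((-9*(-398) + 792*88) + 306696) + 314965 = ((3582 + 69696) + 306696) + 314965 = (73278 + 306696) + 314965 = 379974 + 314965 = 694939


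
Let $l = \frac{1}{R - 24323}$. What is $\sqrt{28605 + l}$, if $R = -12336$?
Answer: $\frac{\sqrt{38441752611346}}{36659} \approx 169.13$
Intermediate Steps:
$l = - \frac{1}{36659}$ ($l = \frac{1}{-12336 - 24323} = \frac{1}{-36659} = - \frac{1}{36659} \approx -2.7278 \cdot 10^{-5}$)
$\sqrt{28605 + l} = \sqrt{28605 - \frac{1}{36659}} = \sqrt{\frac{1048630694}{36659}} = \frac{\sqrt{38441752611346}}{36659}$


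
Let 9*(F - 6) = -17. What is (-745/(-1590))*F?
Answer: 5513/2862 ≈ 1.9263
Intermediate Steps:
F = 37/9 (F = 6 + (⅑)*(-17) = 6 - 17/9 = 37/9 ≈ 4.1111)
(-745/(-1590))*F = -745/(-1590)*(37/9) = -745*(-1/1590)*(37/9) = (149/318)*(37/9) = 5513/2862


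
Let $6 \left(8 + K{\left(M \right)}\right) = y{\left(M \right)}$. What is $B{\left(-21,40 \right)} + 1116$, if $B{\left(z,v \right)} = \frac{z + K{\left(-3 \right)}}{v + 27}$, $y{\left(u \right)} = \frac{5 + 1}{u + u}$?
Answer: $\frac{448457}{402} \approx 1115.6$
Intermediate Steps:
$y{\left(u \right)} = \frac{3}{u}$ ($y{\left(u \right)} = \frac{6}{2 u} = 6 \frac{1}{2 u} = \frac{3}{u}$)
$K{\left(M \right)} = -8 + \frac{1}{2 M}$ ($K{\left(M \right)} = -8 + \frac{3 \frac{1}{M}}{6} = -8 + \frac{1}{2 M}$)
$B{\left(z,v \right)} = \frac{- \frac{49}{6} + z}{27 + v}$ ($B{\left(z,v \right)} = \frac{z - \left(8 - \frac{1}{2 \left(-3\right)}\right)}{v + 27} = \frac{z + \left(-8 + \frac{1}{2} \left(- \frac{1}{3}\right)\right)}{27 + v} = \frac{z - \frac{49}{6}}{27 + v} = \frac{- \frac{49}{6} + z}{27 + v}$)
$B{\left(-21,40 \right)} + 1116 = \frac{- \frac{49}{6} - 21}{27 + 40} + 1116 = \frac{1}{67} \left(- \frac{175}{6}\right) + 1116 = - \frac{175}{402} + 1116 = \frac{448457}{402}$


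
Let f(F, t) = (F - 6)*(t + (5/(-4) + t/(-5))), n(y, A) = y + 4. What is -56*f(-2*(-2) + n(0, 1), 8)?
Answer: -2884/5 ≈ -576.80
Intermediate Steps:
n(y, A) = 4 + y
f(F, t) = (-6 + F)*(-5/4 + 4*t/5) (f(F, t) = (-6 + F)*(t + (5*(-¼) + t*(-⅕))) = (-6 + F)*(t + (-5/4 - t/5)) = (-6 + F)*(-5/4 + 4*t/5))
-56*f(-2*(-2) + n(0, 1), 8) = -56*(15/2 - 24/5*8 - 5*(-2*(-2) + (4 + 0))/4 + (⅘)*(-2*(-2) + (4 + 0))*8) = -56*(15/2 - 192/5 - 5*(4 + 4)/4 + (⅘)*(4 + 4)*8) = -56*(15/2 - 192/5 - 5/4*8 + (⅘)*8*8) = -56*(15/2 - 192/5 - 10 + 256/5) = -56*103/10 = -2884/5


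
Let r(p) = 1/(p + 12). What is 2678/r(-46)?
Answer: -91052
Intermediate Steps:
r(p) = 1/(12 + p)
2678/r(-46) = 2678/(1/(12 - 46)) = 2678/(1/(-34)) = 2678/(-1/34) = 2678*(-34) = -91052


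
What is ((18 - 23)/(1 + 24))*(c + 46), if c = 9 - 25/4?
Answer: -39/4 ≈ -9.7500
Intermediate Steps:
c = 11/4 (c = 9 - 25/4 = 11/4 ≈ 2.7500)
((18 - 23)/(1 + 24))*(c + 46) = ((18 - 23)/(1 + 24))*(11/4 + 46) = -5/25*(195/4) = -5*1/25*(195/4) = -⅕*195/4 = -39/4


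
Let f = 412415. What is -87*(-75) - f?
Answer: -405890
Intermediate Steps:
-87*(-75) - f = -87*(-75) - 1*412415 = 6525 - 412415 = -405890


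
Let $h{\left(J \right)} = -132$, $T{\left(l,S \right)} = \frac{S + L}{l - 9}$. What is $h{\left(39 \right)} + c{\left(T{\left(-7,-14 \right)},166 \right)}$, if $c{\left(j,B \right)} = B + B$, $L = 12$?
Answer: $200$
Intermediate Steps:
$T{\left(l,S \right)} = \frac{12 + S}{-9 + l}$ ($T{\left(l,S \right)} = \frac{S + 12}{l - 9} = \frac{12 + S}{-9 + l}$)
$c{\left(j,B \right)} = 2 B$
$h{\left(39 \right)} + c{\left(T{\left(-7,-14 \right)},166 \right)} = -132 + 2 \cdot 166 = -132 + 332 = 200$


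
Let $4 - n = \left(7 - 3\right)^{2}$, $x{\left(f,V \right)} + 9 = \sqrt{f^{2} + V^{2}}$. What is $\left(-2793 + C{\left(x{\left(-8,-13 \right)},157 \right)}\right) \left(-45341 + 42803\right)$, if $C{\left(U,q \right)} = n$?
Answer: $7119090$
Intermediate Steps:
$x{\left(f,V \right)} = -9 + \sqrt{V^{2} + f^{2}}$ ($x{\left(f,V \right)} = -9 + \sqrt{f^{2} + V^{2}} = -9 + \sqrt{V^{2} + f^{2}}$)
$n = -12$ ($n = 4 - \left(7 - 3\right)^{2} = 4 - 4^{2} = 4 - 16 = -12$)
$C{\left(U,q \right)} = -12$
$\left(-2793 + C{\left(x{\left(-8,-13 \right)},157 \right)}\right) \left(-45341 + 42803\right) = \left(-2793 - 12\right) \left(-45341 + 42803\right) = \left(-2805\right) \left(-2538\right) = 7119090$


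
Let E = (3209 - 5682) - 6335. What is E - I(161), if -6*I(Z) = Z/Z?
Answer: -52847/6 ≈ -8807.8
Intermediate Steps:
I(Z) = -⅙ (I(Z) = -Z/(6*Z) = -⅙*1 = -⅙)
E = -8808 (E = -2473 - 6335 = -8808)
E - I(161) = -8808 - 1*(-⅙) = -8808 + ⅙ = -52847/6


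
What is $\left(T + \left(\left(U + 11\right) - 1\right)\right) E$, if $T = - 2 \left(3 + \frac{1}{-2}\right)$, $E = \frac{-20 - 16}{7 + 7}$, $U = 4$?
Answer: $- \frac{162}{7} \approx -23.143$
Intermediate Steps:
$E = - \frac{18}{7}$ ($E = - \frac{36}{14} = \left(-36\right) \frac{1}{14} = - \frac{18}{7} \approx -2.5714$)
$T = -5$ ($T = - 2 \left(3 - \frac{1}{2}\right) = \left(-2\right) \frac{5}{2} = -5$)
$\left(T + \left(\left(U + 11\right) - 1\right)\right) E = \left(-5 + \left(\left(4 + 11\right) - 1\right)\right) \left(- \frac{18}{7}\right) = \left(-5 + \left(15 - 1\right)\right) \left(- \frac{18}{7}\right) = \left(-5 + 14\right) \left(- \frac{18}{7}\right) = 9 \left(- \frac{18}{7}\right) = - \frac{162}{7}$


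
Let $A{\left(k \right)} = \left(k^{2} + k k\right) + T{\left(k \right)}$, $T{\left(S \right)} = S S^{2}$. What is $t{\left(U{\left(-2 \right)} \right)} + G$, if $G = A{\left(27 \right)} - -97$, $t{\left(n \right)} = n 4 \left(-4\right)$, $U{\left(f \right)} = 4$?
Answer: $21174$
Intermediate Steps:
$T{\left(S \right)} = S^{3}$
$A{\left(k \right)} = k^{3} + 2 k^{2}$ ($A{\left(k \right)} = \left(k^{2} + k k\right) + k^{3} = \left(k^{2} + k^{2}\right) + k^{3} = 2 k^{2} + k^{3} = k^{3} + 2 k^{2}$)
$t{\left(n \right)} = - 16 n$ ($t{\left(n \right)} = 4 n \left(-4\right) = - 16 n$)
$G = 21238$ ($G = 27^{2} \left(2 + 27\right) - -97 = 729 \cdot 29 + 97 = 21141 + 97 = 21238$)
$t{\left(U{\left(-2 \right)} \right)} + G = \left(-16\right) 4 + 21238 = -64 + 21238 = 21174$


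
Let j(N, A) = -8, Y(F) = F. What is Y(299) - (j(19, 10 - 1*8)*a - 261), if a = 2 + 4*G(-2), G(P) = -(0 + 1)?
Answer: 544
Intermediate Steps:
G(P) = -1 (G(P) = -1*1 = -1)
a = -2 (a = 2 + 4*(-1) = 2 - 4 = -2)
Y(299) - (j(19, 10 - 1*8)*a - 261) = 299 - (-8*(-2) - 261) = 299 - (16 - 261) = 299 - 1*(-245) = 299 + 245 = 544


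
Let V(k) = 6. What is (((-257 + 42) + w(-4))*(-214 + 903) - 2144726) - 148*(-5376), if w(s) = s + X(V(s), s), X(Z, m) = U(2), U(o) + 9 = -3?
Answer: -1508237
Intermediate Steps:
U(o) = -12 (U(o) = -9 - 3 = -12)
X(Z, m) = -12
w(s) = -12 + s (w(s) = s - 12 = -12 + s)
(((-257 + 42) + w(-4))*(-214 + 903) - 2144726) - 148*(-5376) = (((-257 + 42) + (-12 - 4))*(-214 + 903) - 2144726) - 148*(-5376) = ((-215 - 16)*689 - 2144726) + 795648 = (-231*689 - 2144726) + 795648 = (-159159 - 2144726) + 795648 = -2303885 + 795648 = -1508237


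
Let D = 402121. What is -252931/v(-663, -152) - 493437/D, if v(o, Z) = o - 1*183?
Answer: 101291418949/340194366 ≈ 297.75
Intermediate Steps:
v(o, Z) = -183 + o (v(o, Z) = o - 183 = -183 + o)
-252931/v(-663, -152) - 493437/D = -252931/(-183 - 663) - 493437/402121 = -252931/(-846) - 493437*1/402121 = -252931*(-1/846) - 493437/402121 = 252931/846 - 493437/402121 = 101291418949/340194366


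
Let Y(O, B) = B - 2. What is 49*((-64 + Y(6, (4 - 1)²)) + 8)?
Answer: -2401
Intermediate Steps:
Y(O, B) = -2 + B
49*((-64 + Y(6, (4 - 1)²)) + 8) = 49*((-64 + (-2 + (4 - 1)²)) + 8) = 49*((-64 + (-2 + 3²)) + 8) = 49*((-64 + (-2 + 9)) + 8) = 49*((-64 + 7) + 8) = 49*(-57 + 8) = 49*(-49) = -2401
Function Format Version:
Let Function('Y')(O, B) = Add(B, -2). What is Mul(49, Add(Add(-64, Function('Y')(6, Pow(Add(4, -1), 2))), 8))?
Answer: -2401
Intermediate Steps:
Function('Y')(O, B) = Add(-2, B)
Mul(49, Add(Add(-64, Function('Y')(6, Pow(Add(4, -1), 2))), 8)) = Mul(49, Add(Add(-64, Add(-2, Pow(Add(4, -1), 2))), 8)) = Mul(49, Add(Add(-64, Add(-2, Pow(3, 2))), 8)) = Mul(49, Add(Add(-64, Add(-2, 9)), 8)) = Mul(49, Add(Add(-64, 7), 8)) = Mul(49, Add(-57, 8)) = Mul(49, -49) = -2401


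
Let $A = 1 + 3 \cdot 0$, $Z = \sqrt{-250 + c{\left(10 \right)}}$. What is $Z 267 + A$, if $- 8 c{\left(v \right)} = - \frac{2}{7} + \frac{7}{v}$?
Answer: $1 + \frac{267 i \sqrt{4901015}}{140} \approx 1.0 + 4222.1 i$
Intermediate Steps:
$c{\left(v \right)} = \frac{1}{28} - \frac{7}{8 v}$ ($c{\left(v \right)} = - \frac{- \frac{2}{7} + \frac{7}{v}}{8} = \frac{1}{28} - \frac{7}{8 v}$)
$Z = \frac{i \sqrt{4901015}}{140}$ ($Z = \sqrt{-250 + \frac{-49 + 2 \cdot 10}{56 \cdot 10}} = \sqrt{-250 + \frac{1}{56} \cdot \frac{1}{10} \left(-49 + 20\right)} = \sqrt{-250 + \frac{1}{56} \cdot \frac{1}{10} \left(-29\right)} = \sqrt{-250 - \frac{29}{560}} = \sqrt{- \frac{140029}{560}} = \frac{i \sqrt{4901015}}{140} \approx 15.813 i$)
$A = 1$ ($A = 1 + 0 = 1$)
$Z 267 + A = \frac{i \sqrt{4901015}}{140} \cdot 267 + 1 = \frac{267 i \sqrt{4901015}}{140} + 1 = 1 + \frac{267 i \sqrt{4901015}}{140}$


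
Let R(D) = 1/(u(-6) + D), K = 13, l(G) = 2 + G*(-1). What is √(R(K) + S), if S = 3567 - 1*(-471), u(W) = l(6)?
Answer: √36343/3 ≈ 63.546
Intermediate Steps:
l(G) = 2 - G
u(W) = -4 (u(W) = 2 - 1*6 = 2 - 6 = -4)
R(D) = 1/(-4 + D)
S = 4038 (S = 3567 + 471 = 4038)
√(R(K) + S) = √(1/(-4 + 13) + 4038) = √(1/9 + 4038) = √(⅑ + 4038) = √(36343/9) = √36343/3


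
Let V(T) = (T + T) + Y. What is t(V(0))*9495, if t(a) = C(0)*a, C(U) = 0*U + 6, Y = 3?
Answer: 170910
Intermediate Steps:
V(T) = 3 + 2*T (V(T) = (T + T) + 3 = 2*T + 3 = 3 + 2*T)
C(U) = 6 (C(U) = 0 + 6 = 6)
t(a) = 6*a
t(V(0))*9495 = (6*(3 + 2*0))*9495 = (6*(3 + 0))*9495 = (6*3)*9495 = 18*9495 = 170910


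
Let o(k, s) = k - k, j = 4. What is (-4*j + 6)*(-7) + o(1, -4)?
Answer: 70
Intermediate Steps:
o(k, s) = 0
(-4*j + 6)*(-7) + o(1, -4) = (-4*4 + 6)*(-7) + 0 = (-16 + 6)*(-7) + 0 = -10*(-7) + 0 = 70 + 0 = 70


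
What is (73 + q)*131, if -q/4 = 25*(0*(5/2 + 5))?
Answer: 9563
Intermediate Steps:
q = 0 (q = -100*0*(5/2 + 5) = -100*0*(15/2) = -100*0 = -4*0 = 0)
(73 + q)*131 = (73 + 0)*131 = 73*131 = 9563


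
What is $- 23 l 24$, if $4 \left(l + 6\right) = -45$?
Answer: $9522$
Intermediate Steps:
$l = - \frac{69}{4}$ ($l = -6 + \frac{1}{4} \left(-45\right) = -6 - \frac{45}{4} = - \frac{69}{4} \approx -17.25$)
$- 23 l 24 = - 23 \left(- \frac{69}{4}\right) 24 = - \frac{\left(-1587\right) 24}{4} = \left(-1\right) \left(-9522\right) = 9522$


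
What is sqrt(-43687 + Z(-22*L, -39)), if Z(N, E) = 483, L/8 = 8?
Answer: 2*I*sqrt(10801) ≈ 207.86*I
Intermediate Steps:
L = 64 (L = 8*8 = 64)
sqrt(-43687 + Z(-22*L, -39)) = sqrt(-43687 + 483) = sqrt(-43204) = 2*I*sqrt(10801)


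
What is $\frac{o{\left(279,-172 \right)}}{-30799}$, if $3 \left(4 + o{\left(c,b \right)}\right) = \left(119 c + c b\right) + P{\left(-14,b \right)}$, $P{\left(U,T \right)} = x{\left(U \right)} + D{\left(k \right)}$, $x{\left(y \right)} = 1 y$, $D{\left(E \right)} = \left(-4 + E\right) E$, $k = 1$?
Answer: $\frac{14816}{92397} \approx 0.16035$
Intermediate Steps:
$D{\left(E \right)} = E \left(-4 + E\right)$
$x{\left(y \right)} = y$
$P{\left(U,T \right)} = -3 + U$ ($P{\left(U,T \right)} = U + 1 \left(-4 + 1\right) = U + 1 \left(-3\right) = U - 3 = -3 + U$)
$o{\left(c,b \right)} = - \frac{29}{3} + \frac{119 c}{3} + \frac{b c}{3}$ ($o{\left(c,b \right)} = -4 + \frac{\left(119 c + c b\right) - 17}{3} = -4 + \frac{\left(119 c + b c\right) - 17}{3} = -4 + \frac{-17 + 119 c + b c}{3} = -4 + \left(- \frac{17}{3} + \frac{119 c}{3} + \frac{b c}{3}\right) = - \frac{29}{3} + \frac{119 c}{3} + \frac{b c}{3}$)
$\frac{o{\left(279,-172 \right)}}{-30799} = \frac{- \frac{29}{3} + \frac{119}{3} \cdot 279 + \frac{1}{3} \left(-172\right) 279}{-30799} = \left(- \frac{29}{3} + 11067 - 15996\right) \left(- \frac{1}{30799}\right) = \left(- \frac{14816}{3}\right) \left(- \frac{1}{30799}\right) = \frac{14816}{92397}$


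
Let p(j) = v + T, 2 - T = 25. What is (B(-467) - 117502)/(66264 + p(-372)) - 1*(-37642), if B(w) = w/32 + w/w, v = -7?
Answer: 4198842463/111552 ≈ 37640.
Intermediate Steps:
T = -23 (T = 2 - 1*25 = 2 - 25 = -23)
p(j) = -30 (p(j) = -7 - 23 = -30)
B(w) = 1 + w/32 (B(w) = w*(1/32) + 1 = w/32 + 1 = 1 + w/32)
(B(-467) - 117502)/(66264 + p(-372)) - 1*(-37642) = ((1 + (1/32)*(-467)) - 117502)/(66264 - 30) - 1*(-37642) = ((1 - 467/32) - 117502)/66234 + 37642 = (-435/32 - 117502)*(1/66234) + 37642 = -3760499/32*1/66234 + 37642 = -197921/111552 + 37642 = 4198842463/111552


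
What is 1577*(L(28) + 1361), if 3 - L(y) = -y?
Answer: 2195184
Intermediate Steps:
L(y) = 3 + y (L(y) = 3 - (-1)*y = 3 + y)
1577*(L(28) + 1361) = 1577*((3 + 28) + 1361) = 1577*(31 + 1361) = 1577*1392 = 2195184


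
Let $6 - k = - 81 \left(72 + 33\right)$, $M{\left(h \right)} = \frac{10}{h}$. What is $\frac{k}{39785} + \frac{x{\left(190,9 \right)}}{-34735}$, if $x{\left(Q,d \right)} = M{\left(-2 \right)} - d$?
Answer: $\frac{11847463}{55277279} \approx 0.21433$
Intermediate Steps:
$x{\left(Q,d \right)} = -5 - d$ ($x{\left(Q,d \right)} = \frac{10}{-2} - d = 10 \left(- \frac{1}{2}\right) - d = -5 - d$)
$k = 8511$ ($k = 6 - - 81 \left(72 + 33\right) = 6 - \left(-81\right) 105 = 6 - -8505 = 6 + 8505 = 8511$)
$\frac{k}{39785} + \frac{x{\left(190,9 \right)}}{-34735} = \frac{8511}{39785} + \frac{-5 - 9}{-34735} = 8511 \cdot \frac{1}{39785} + \left(-5 - 9\right) \left(- \frac{1}{34735}\right) = \frac{8511}{39785} - - \frac{14}{34735} = \frac{8511}{39785} + \frac{14}{34735} = \frac{11847463}{55277279}$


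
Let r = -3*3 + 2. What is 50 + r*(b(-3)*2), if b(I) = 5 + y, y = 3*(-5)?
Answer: 190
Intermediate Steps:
y = -15
b(I) = -10 (b(I) = 5 - 15 = -10)
r = -7 (r = -9 + 2 = -7)
50 + r*(b(-3)*2) = 50 - (-70)*2 = 50 - 7*(-20) = 50 + 140 = 190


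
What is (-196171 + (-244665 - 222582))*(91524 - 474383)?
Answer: 253995552062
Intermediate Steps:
(-196171 + (-244665 - 222582))*(91524 - 474383) = (-196171 - 467247)*(-382859) = -663418*(-382859) = 253995552062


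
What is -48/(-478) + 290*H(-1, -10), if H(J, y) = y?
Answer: -693076/239 ≈ -2899.9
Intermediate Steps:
-48/(-478) + 290*H(-1, -10) = -48/(-478) + 290*(-10) = -48*(-1/478) - 2900 = 24/239 - 2900 = -693076/239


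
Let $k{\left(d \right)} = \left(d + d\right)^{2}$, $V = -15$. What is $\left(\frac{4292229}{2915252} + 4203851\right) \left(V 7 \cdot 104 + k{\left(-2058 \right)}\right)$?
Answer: $\frac{51872154288179741754}{728813} \approx 7.1174 \cdot 10^{13}$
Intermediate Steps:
$k{\left(d \right)} = 4 d^{2}$ ($k{\left(d \right)} = \left(2 d\right)^{2} = 4 d^{2}$)
$\left(\frac{4292229}{2915252} + 4203851\right) \left(V 7 \cdot 104 + k{\left(-2058 \right)}\right) = \left(\frac{4292229}{2915252} + 4203851\right) \left(\left(-15\right) 7 \cdot 104 + 4 \left(-2058\right)^{2}\right) = \left(4292229 \cdot \frac{1}{2915252} + 4203851\right) \left(\left(-105\right) 104 + 4 \cdot 4235364\right) = \left(\frac{4292229}{2915252} + 4203851\right) \left(-10920 + 16941456\right) = \frac{12255289327681}{2915252} \cdot 16930536 = \frac{51872154288179741754}{728813}$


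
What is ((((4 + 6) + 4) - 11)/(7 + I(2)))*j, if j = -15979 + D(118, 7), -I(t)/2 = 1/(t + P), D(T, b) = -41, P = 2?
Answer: -96120/13 ≈ -7393.8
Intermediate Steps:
I(t) = -2/(2 + t) (I(t) = -2/(t + 2) = -2/(2 + t))
j = -16020 (j = -15979 - 41 = -16020)
((((4 + 6) + 4) - 11)/(7 + I(2)))*j = ((((4 + 6) + 4) - 11)/(7 - 2/(2 + 2)))*(-16020) = (((10 + 4) - 11)/(7 - 2/4))*(-16020) = ((14 - 11)/(7 - 2*¼))*(-16020) = (3/(7 - ½))*(-16020) = (3/(13/2))*(-16020) = (3*(2/13))*(-16020) = (6/13)*(-16020) = -96120/13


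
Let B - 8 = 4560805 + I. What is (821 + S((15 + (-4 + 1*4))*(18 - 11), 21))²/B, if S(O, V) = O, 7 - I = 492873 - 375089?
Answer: 214369/1110759 ≈ 0.19299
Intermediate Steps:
I = -117777 (I = 7 - (492873 - 375089) = 7 - 1*117784 = 7 - 117784 = -117777)
B = 4443036 (B = 8 + (4560805 - 117777) = 8 + 4443028 = 4443036)
(821 + S((15 + (-4 + 1*4))*(18 - 11), 21))²/B = (821 + (15 + (-4 + 1*4))*(18 - 11))²/4443036 = (821 + (15 + (-4 + 4))*7)²*(1/4443036) = (821 + (15 + 0)*7)²*(1/4443036) = (821 + 15*7)²*(1/4443036) = (821 + 105)²*(1/4443036) = 926²*(1/4443036) = 857476*(1/4443036) = 214369/1110759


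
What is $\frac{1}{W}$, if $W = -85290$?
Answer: $- \frac{1}{85290} \approx -1.1725 \cdot 10^{-5}$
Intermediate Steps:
$\frac{1}{W} = \frac{1}{-85290} = - \frac{1}{85290}$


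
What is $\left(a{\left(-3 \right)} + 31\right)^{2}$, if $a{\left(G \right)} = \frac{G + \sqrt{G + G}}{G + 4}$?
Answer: $\left(28 + i \sqrt{6}\right)^{2} \approx 778.0 + 137.17 i$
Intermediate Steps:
$a{\left(G \right)} = \frac{G + \sqrt{2} \sqrt{G}}{4 + G}$ ($a{\left(G \right)} = \frac{G + \sqrt{2 G}}{4 + G} = \frac{G + \sqrt{2} \sqrt{G}}{4 + G}$)
$\left(a{\left(-3 \right)} + 31\right)^{2} = \left(\frac{-3 + \sqrt{2} \sqrt{-3}}{4 - 3} + 31\right)^{2} = \left(\frac{-3 + \sqrt{2} i \sqrt{3}}{1} + 31\right)^{2} = \left(1 \left(-3 + i \sqrt{6}\right) + 31\right)^{2} = \left(\left(-3 + i \sqrt{6}\right) + 31\right)^{2} = \left(28 + i \sqrt{6}\right)^{2}$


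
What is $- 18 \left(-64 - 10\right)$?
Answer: $1332$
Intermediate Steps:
$- 18 \left(-64 - 10\right) = \left(-18\right) \left(-74\right) = 1332$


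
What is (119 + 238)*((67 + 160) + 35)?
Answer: 93534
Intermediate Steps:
(119 + 238)*((67 + 160) + 35) = 357*(227 + 35) = 357*262 = 93534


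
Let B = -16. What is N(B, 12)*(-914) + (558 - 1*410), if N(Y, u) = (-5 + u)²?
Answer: -44638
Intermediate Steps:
N(B, 12)*(-914) + (558 - 1*410) = (-5 + 12)²*(-914) + (558 - 1*410) = 7²*(-914) + (558 - 410) = 49*(-914) + 148 = -44786 + 148 = -44638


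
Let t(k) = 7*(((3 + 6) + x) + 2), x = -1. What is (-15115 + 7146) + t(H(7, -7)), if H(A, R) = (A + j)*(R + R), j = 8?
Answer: -7899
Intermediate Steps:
H(A, R) = 2*R*(8 + A) (H(A, R) = (A + 8)*(R + R) = (8 + A)*(2*R) = 2*R*(8 + A))
t(k) = 70 (t(k) = 7*(((3 + 6) - 1) + 2) = 7*((9 - 1) + 2) = 7*(8 + 2) = 7*10 = 70)
(-15115 + 7146) + t(H(7, -7)) = (-15115 + 7146) + 70 = -7969 + 70 = -7899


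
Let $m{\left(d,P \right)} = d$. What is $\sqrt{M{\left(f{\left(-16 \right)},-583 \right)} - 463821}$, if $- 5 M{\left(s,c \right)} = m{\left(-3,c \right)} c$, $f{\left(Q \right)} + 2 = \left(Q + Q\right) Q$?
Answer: $\frac{i \sqrt{11604270}}{5} \approx 681.3 i$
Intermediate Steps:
$f{\left(Q \right)} = -2 + 2 Q^{2}$ ($f{\left(Q \right)} = -2 + \left(Q + Q\right) Q = -2 + 2 Q Q = -2 + 2 Q^{2}$)
$M{\left(s,c \right)} = \frac{3 c}{5}$ ($M{\left(s,c \right)} = - \frac{\left(-3\right) c}{5} = \frac{3 c}{5}$)
$\sqrt{M{\left(f{\left(-16 \right)},-583 \right)} - 463821} = \sqrt{\frac{3}{5} \left(-583\right) - 463821} = \sqrt{- \frac{1749}{5} - 463821} = \sqrt{- \frac{2320854}{5}} = \frac{i \sqrt{11604270}}{5}$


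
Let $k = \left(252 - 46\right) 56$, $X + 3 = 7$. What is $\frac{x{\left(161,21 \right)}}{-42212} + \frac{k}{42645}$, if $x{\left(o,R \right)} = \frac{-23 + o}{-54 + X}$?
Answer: $\frac{2435376661}{9000653700} \approx 0.27058$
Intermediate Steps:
$X = 4$ ($X = -3 + 7 = 4$)
$x{\left(o,R \right)} = \frac{23}{50} - \frac{o}{50}$ ($x{\left(o,R \right)} = \frac{-23 + o}{-54 + 4} = \frac{-23 + o}{-50} = \left(-23 + o\right) \left(- \frac{1}{50}\right) = \frac{23}{50} - \frac{o}{50}$)
$k = 11536$ ($k = 206 \cdot 56 = 11536$)
$\frac{x{\left(161,21 \right)}}{-42212} + \frac{k}{42645} = \frac{\frac{23}{50} - \frac{161}{50}}{-42212} + \frac{11536}{42645} = \left(\frac{23}{50} - \frac{161}{50}\right) \left(- \frac{1}{42212}\right) + 11536 \cdot \frac{1}{42645} = \left(- \frac{69}{25}\right) \left(- \frac{1}{42212}\right) + \frac{11536}{42645} = \frac{69}{1055300} + \frac{11536}{42645} = \frac{2435376661}{9000653700}$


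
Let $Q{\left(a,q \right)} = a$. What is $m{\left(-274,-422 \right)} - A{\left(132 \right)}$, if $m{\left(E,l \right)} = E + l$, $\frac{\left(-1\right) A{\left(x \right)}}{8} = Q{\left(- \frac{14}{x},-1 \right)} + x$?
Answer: $\frac{11852}{33} \approx 359.15$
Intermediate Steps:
$A{\left(x \right)} = - 8 x + \frac{112}{x}$ ($A{\left(x \right)} = - 8 \left(- \frac{14}{x} + x\right) = - 8 \left(x - \frac{14}{x}\right) = - 8 x + \frac{112}{x}$)
$m{\left(-274,-422 \right)} - A{\left(132 \right)} = \left(-274 - 422\right) - \left(\left(-8\right) 132 + \frac{112}{132}\right) = -696 - \left(-1056 + 112 \cdot \frac{1}{132}\right) = -696 - \left(-1056 + \frac{28}{33}\right) = -696 - - \frac{34820}{33} = -696 + \frac{34820}{33} = \frac{11852}{33}$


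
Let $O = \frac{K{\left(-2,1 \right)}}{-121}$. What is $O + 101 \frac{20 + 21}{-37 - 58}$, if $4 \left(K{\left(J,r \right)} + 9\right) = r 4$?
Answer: $- \frac{500301}{11495} \approx -43.523$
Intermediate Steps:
$K{\left(J,r \right)} = -9 + r$ ($K{\left(J,r \right)} = -9 + \frac{r 4}{4} = -9 + \frac{4 r}{4} = -9 + r$)
$O = \frac{8}{121}$ ($O = \frac{-9 + 1}{-121} = \left(-8\right) \left(- \frac{1}{121}\right) = \frac{8}{121} \approx 0.066116$)
$O + 101 \frac{20 + 21}{-37 - 58} = \frac{8}{121} + 101 \frac{20 + 21}{-37 - 58} = \frac{8}{121} + 101 \frac{41}{-95} = \frac{8}{121} + 101 \cdot 41 \left(- \frac{1}{95}\right) = \frac{8}{121} + 101 \left(- \frac{41}{95}\right) = \frac{8}{121} - \frac{4141}{95} = - \frac{500301}{11495}$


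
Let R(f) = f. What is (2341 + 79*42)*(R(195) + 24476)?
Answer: 139613189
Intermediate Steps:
(2341 + 79*42)*(R(195) + 24476) = (2341 + 79*42)*(195 + 24476) = (2341 + 3318)*24671 = 5659*24671 = 139613189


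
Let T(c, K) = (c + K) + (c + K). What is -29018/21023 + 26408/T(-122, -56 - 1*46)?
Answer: -71021931/1177288 ≈ -60.327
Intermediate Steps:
T(c, K) = 2*K + 2*c (T(c, K) = (K + c) + (K + c) = 2*K + 2*c)
-29018/21023 + 26408/T(-122, -56 - 1*46) = -29018/21023 + 26408/(2*(-56 - 1*46) + 2*(-122)) = -29018*1/21023 + 26408/(2*(-56 - 46) - 244) = -29018/21023 + 26408/(2*(-102) - 244) = -29018/21023 + 26408/(-204 - 244) = -29018/21023 + 26408/(-448) = -29018/21023 + 26408*(-1/448) = -29018/21023 - 3301/56 = -71021931/1177288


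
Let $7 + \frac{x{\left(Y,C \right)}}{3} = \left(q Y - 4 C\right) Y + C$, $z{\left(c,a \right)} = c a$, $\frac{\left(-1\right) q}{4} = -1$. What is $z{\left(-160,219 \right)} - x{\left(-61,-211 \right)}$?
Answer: $75414$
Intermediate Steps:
$q = 4$ ($q = \left(-4\right) \left(-1\right) = 4$)
$z{\left(c,a \right)} = a c$
$x{\left(Y,C \right)} = -21 + 3 C + 3 Y \left(- 4 C + 4 Y\right)$ ($x{\left(Y,C \right)} = -21 + 3 \left(\left(4 Y - 4 C\right) Y + C\right) = -21 + 3 \left(\left(- 4 C + 4 Y\right) Y + C\right) = -21 + 3 \left(Y \left(- 4 C + 4 Y\right) + C\right) = -21 + 3 \left(C + Y \left(- 4 C + 4 Y\right)\right) = -21 + \left(3 C + 3 Y \left(- 4 C + 4 Y\right)\right) = -21 + 3 C + 3 Y \left(- 4 C + 4 Y\right)$)
$z{\left(-160,219 \right)} - x{\left(-61,-211 \right)} = 219 \left(-160\right) - \left(-21 + 3 \left(-211\right) + 12 \left(-61\right)^{2} - \left(-2532\right) \left(-61\right)\right) = -35040 - \left(-21 - 633 + 12 \cdot 3721 - 154452\right) = -35040 - \left(-21 - 633 + 44652 - 154452\right) = -35040 - -110454 = -35040 + 110454 = 75414$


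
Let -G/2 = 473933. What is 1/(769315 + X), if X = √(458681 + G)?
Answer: 153863/118369211682 - I*√489185/591846058410 ≈ 1.2999e-6 - 1.1818e-9*I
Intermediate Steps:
G = -947866 (G = -2*473933 = -947866)
X = I*√489185 (X = √(458681 - 947866) = √(-489185) = I*√489185 ≈ 699.42*I)
1/(769315 + X) = 1/(769315 + I*√489185)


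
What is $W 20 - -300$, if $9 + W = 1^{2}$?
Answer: $140$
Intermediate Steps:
$W = -8$ ($W = -9 + 1^{2} = -9 + 1 = -8$)
$W 20 - -300 = \left(-8\right) 20 - -300 = -160 + 300 = 140$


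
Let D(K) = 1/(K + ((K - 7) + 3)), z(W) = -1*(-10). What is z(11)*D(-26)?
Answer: -5/28 ≈ -0.17857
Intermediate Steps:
z(W) = 10
D(K) = 1/(-4 + 2*K) (D(K) = 1/(K + ((-7 + K) + 3)) = 1/(K + (-4 + K)) = 1/(-4 + 2*K))
z(11)*D(-26) = 10*(1/(2*(-2 - 26))) = 10*((½)/(-28)) = 10*((½)*(-1/28)) = 10*(-1/56) = -5/28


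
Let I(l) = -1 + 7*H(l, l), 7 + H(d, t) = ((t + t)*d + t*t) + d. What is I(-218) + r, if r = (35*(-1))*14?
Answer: 995938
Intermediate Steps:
H(d, t) = -7 + d + t² + 2*d*t (H(d, t) = -7 + (((t + t)*d + t*t) + d) = -7 + (((2*t)*d + t²) + d) = -7 + ((2*d*t + t²) + d) = -7 + ((t² + 2*d*t) + d) = -7 + (d + t² + 2*d*t) = -7 + d + t² + 2*d*t)
I(l) = -50 + 7*l + 21*l² (I(l) = -1 + 7*(-7 + l + l² + 2*l*l) = -1 + 7*(-7 + l + l² + 2*l²) = -1 + 7*(-7 + l + 3*l²) = -1 + (-49 + 7*l + 21*l²) = -50 + 7*l + 21*l²)
r = -490 (r = -35*14 = -490)
I(-218) + r = (-50 + 7*(-218) + 21*(-218)²) - 490 = (-50 - 1526 + 21*47524) - 490 = (-50 - 1526 + 998004) - 490 = 996428 - 490 = 995938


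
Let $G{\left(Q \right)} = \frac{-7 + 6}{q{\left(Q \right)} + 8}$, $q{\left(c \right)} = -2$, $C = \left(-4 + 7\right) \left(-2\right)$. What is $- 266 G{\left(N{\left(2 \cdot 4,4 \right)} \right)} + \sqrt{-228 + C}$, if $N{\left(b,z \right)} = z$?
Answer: $\frac{133}{3} + 3 i \sqrt{26} \approx 44.333 + 15.297 i$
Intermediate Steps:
$C = -6$ ($C = 3 \left(-2\right) = -6$)
$G{\left(Q \right)} = - \frac{1}{6}$ ($G{\left(Q \right)} = \frac{-7 + 6}{-2 + 8} = - \frac{1}{6}$)
$- 266 G{\left(N{\left(2 \cdot 4,4 \right)} \right)} + \sqrt{-228 + C} = \left(-266\right) \left(- \frac{1}{6}\right) + \sqrt{-228 - 6} = \frac{133}{3} + \sqrt{-234} = \frac{133}{3} + 3 i \sqrt{26}$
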